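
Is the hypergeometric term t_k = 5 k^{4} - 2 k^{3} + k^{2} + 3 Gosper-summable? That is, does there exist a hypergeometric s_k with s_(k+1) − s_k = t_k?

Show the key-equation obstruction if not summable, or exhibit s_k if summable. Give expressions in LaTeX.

t_(k+1)/t_k = (5*(k + 1)**4 - 2*(k + 1)**3 + (k + 1)**2 + 3)/(5*k**4 - 2*k**3 + k**2 + 3).
Take A(k)=1, B(k)=1, C(k)=k**4 - 2*k**3/5 + k**2/5 + 3/5.
Need (1)·f(k+1) − (1)·f(k) = k**4 - 2*k**3/5 + k**2/5 + 3/5.
From deg A=0, deg B=0, deg C=4: d=5.
Solve for f: f(k) = k*(k**4 - 3*k**3 + 3*k**2 - k + 3)/5 (degree 5 ≤ 5).
Then R = B(k−1)f/C = k*(k**4 - 3*k**3 + 3*k**2 - k + 3)/(5*k**4 - 2*k**3 + k**2 + 3), so s_k = R(k)·t_k = k*(k**4 - 3*k**3 + 3*k**2 - k + 3).
s_(k+1) − s_k = 5*k**4 - 2*k**3 + k**2 + 3 = t_k.

Yes. s_k = k \left(k^{4} - 3 k^{3} + 3 k^{2} - k + 3\right).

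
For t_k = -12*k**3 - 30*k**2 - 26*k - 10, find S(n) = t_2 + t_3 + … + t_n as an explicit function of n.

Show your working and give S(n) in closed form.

Step 1: r(k) = (6*k**3 + 33*k**2 + 61*k + 39)/(6*k**3 + 15*k**2 + 13*k + 5).
Factor: A=1; B=1; C=k**3 + 5*k**2/2 + 13*k/6 + 5/6.
Key eq: (1)·f(k+1) = (1)·f(k) + (k**3 + 5*k**2/2 + 13*k/6 + 5/6).
deg f ≤ 4 (via 0,0,3).
Solving with deg f ≤ 4: f(k) = k*(3*k**3 + 4*k**2 + k + 2)/12.
Get s_k = R·t_k = k*(-3*k**3 - 4*k**2 - k - 2) with R(k) = B(k−1)f(k)/C(k) = k*(3*k**3 + 4*k**2 + k + 2)/(2*(6*k**3 + 15*k**2 + 13*k + 5)).
Verify: -12*k**3 - 30*k**2 - 26*k - 10 matches t_k.
Evaluate: s_(n+1) = -3*n**4 - 16*n**3 - 31*n**2 - 28*n - 10; subtract s_(2) = -88 ⇒ S(n) = -3*n**4 - 16*n**3 - 31*n**2 - 28*n + 78.

S(n) = -3*n**4 - 16*n**3 - 31*n**2 - 28*n + 78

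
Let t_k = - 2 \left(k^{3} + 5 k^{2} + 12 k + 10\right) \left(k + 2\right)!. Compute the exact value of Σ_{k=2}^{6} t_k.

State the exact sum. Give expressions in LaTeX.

Σ = -42093696

The ratio is (k**4 + 11*k**3 + 49*k**2 + 103*k + 84)/(k**3 + 5*k**2 + 12*k + 10).
Take A(k)=k + 3, B(k)=1, C(k)=k**3 + 5*k**2 + 12*k + 10.
Need (k + 3)·f(k+1) − (1)·f(k) = k**3 + 5*k**2 + 12*k + 10.
Bound: deg f ≤ 2.
Solve for f: f(k) = k**2 + k + 2 (degree 2 ≤ 2).
R(k) = B(k−1)·f(k)/C(k) = (k**2 + k + 2)/(k**3 + 5*k**2 + 12*k + 10); s_k = R·t_k = -2*(k**2 + k + 2)*factorial(k + 2).
Δs = -2*(k**3 + 5*k**2 + 12*k + 10)*factorial(k + 2), as required.
Telescoping: Σ = s_(7) − s_(2) = -42094080 − (-384) = -42093696.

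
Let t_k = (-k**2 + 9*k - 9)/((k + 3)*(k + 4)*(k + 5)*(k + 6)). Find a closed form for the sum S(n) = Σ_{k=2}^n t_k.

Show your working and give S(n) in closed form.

Step 1: r(k) = -(k + 3)*(9*k - (k + 1)**2)/((k + 7)*(k**2 - 9*k + 9)).
Factor: A=k + 3; B=k + 7; C=k**2 - 9*k + 9.
Key eq: (k + 3)·f(k+1) = (k + 6)·f(k) + (k**2 - 9*k + 9).
d = 3 from the (1,1,2) case.
A polynomial solution: f(k) = k*(k**2 - 8*k + 67)/20.
So s_k = (B(k−1)f/C)·t_k = (k*(k + 6)*(k**2 - 8*k + 67)/(20*(k**2 - 9*k + 9)))·t_k = k*(-k**2 + 8*k - 67)/(20*(k + 3)*(k + 4)*(k + 5)).
s_(k+1) − s_k = (-k**2 + 9*k - 9)/(k**4 + 18*k**3 + 119*k**2 + 342*k + 360) = t_k.
s_(n+1) = (-n**3 + 5*n**2 - 54*n - 60)/(20*(n**3 + 15*n**2 + 74*n + 120)) and s_(2) = -11/420, so S(n) = (-n**3 + 27*n**2 - 32*n + 6)/(42*(n**3 + 15*n**2 + 74*n + 120)).

S(n) = (-n**3 + 27*n**2 - 32*n + 6)/(42*(n**3 + 15*n**2 + 74*n + 120))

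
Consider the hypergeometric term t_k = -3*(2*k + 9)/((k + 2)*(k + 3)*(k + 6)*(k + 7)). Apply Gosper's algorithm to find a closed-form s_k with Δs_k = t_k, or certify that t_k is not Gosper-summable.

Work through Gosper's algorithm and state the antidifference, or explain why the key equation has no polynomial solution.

s_k = k*(-k - 8)/(4*(k**2 + 8*k + 12))

Compute t_(k+1)/t_k: get (k + 2)*(k + 6)*(2*k + 11)/((k + 4)*(k + 8)*(2*k + 9)).
Gosper form: A/B · C(k+1)/C(k) with A=k + 2, B=k + 8, C=k**3 + 27*k**2/2 + 121*k/2 + 90.
Solve (k + 2)·f(k+1) − (k + 7)·f(k) = k**3 + 27*k**2/2 + 121*k/2 + 90.
Bound: deg f ≤ 5.
Solve for f: f(k) = k*(k + 3)*(k + 4)*(k + 5)*(k + 8)/24 (degree 5 ≤ 5).
Get s_k = R·t_k = k*(-k - 8)/(4*(k**2 + 8*k + 12)) with R(k) = B(k−1)f(k)/C(k) = k*(k + 3)*(k + 7)*(k + 8)/(12*(2*k + 9)).
s_(k+1) − s_k = 3*(-2*k - 9)/(k**4 + 18*k**3 + 113*k**2 + 288*k + 252) = t_k.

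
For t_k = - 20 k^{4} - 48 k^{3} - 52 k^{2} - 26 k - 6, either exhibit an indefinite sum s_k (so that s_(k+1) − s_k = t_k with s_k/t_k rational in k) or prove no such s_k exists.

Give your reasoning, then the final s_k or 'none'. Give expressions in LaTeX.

The ratio is (10*k**4 + 64*k**3 + 158*k**2 + 177*k + 76)/(10*k**4 + 24*k**3 + 26*k**2 + 13*k + 3).
A = 1, B = 1, C = k**4 + 12*k**3/5 + 13*k**2/5 + 13*k/10 + 3/10.
Set up (1)·f(k+1) − (1)·f(k) − (k**4 + 12*k**3/5 + 13*k**2/5 + 13*k/10 + 3/10) = 0.
deg f ≤ 5 (via 0,0,4).
Match coefficients ⇒ f(k) = k*(4*k**4 + 2*k**3 - k + 1)/20.
Then R = B(k−1)f/C = k*(4*k**4 + 2*k**3 - k + 1)/(2*(10*k**4 + 24*k**3 + 26*k**2 + 13*k + 3)), so s_k = R(k)·t_k = k*(-4*k**4 - 2*k**3 + k - 1).
s_(k+1) − s_k = -20*k**4 - 48*k**3 - 52*k**2 - 26*k - 6 = t_k.

s_k = k \left(- 4 k^{4} - 2 k^{3} + k - 1\right)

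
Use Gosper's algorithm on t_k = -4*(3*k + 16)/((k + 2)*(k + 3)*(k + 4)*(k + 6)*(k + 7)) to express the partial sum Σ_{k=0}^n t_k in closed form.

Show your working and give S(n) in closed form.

Ratio r(k) = (k + 2)*(k + 6)*(3*k + 19)/((k + 5)*(k + 8)*(3*k + 16)).
Normal form (A,B,C) = (k + 2, k + 8, k**2 + 31*k/3 + 80/3).
Key eq: (k + 2)·f(k+1) = (k + 7)·f(k) + (k**2 + 31*k/3 + 80/3).
From deg A=1, deg B=1, deg C=2: d=5.
Solve for f: f(k) = k*(k + 4)*(k + 5)*(k**2 + 11*k + 36)/108 (degree 5 ≤ 5).
Certificate R = B(k−1)f/C = k*(k + 4)*(k + 7)*(k**2 + 11*k + 36)/(36*(3*k + 16)) gives s_k = k*(-k**2 - 11*k - 36)/(9*(k**3 + 11*k**2 + 36*k + 36)).
Check: Δs_k = 4*(-3*k - 16)/(k**5 + 22*k**4 + 185*k**3 + 740*k**2 + 1404*k + 1008). ✓
Σ_(k=0)^n t_k = s_(n+1) − s_(0) = ((-n**3 - 14*n**2 - 61*n - 48)/(9*(n**3 + 14*n**2 + 61*n + 84))) − (0), i.e. (-n**3 - 14*n**2 - 61*n - 48)/(9*(n**3 + 14*n**2 + 61*n + 84)).

S(n) = (-n**3 - 14*n**2 - 61*n - 48)/(9*(n**3 + 14*n**2 + 61*n + 84))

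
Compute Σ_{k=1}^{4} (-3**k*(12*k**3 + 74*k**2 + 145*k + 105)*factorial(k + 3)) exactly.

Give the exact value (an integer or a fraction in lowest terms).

Σ = -1107146232

r(k) = 3*(12*k**4 + 158*k**3 + 769*k**2 + 1652*k + 1344)/(12*k**3 + 74*k**2 + 145*k + 105) after simplifying.
So A=3*k + 12 and B=1, with C=k**3 + 37*k**2/6 + 145*k/12 + 35/4.
f must satisfy (3*k + 12)·f(k+1) − (1)·f(k) = k**3 + 37*k**2/6 + 145*k/12 + 35/4.
Degrees (1,0,3) ⇒ d ≤ 2.
Match coefficients ⇒ f(k) = (4*k**2 + 2*k + 3)/12.
Certificate R = B(k−1)f/C = (4*k**2 + 2*k + 3)/(12*k**3 + 74*k**2 + 145*k + 105) gives s_k = -3**k*(4*k**2 + 2*k + 3)*factorial(k + 3).
Verify: -3**k*(12*k**3 + 74*k**2 + 145*k + 105)*factorial(k + 3) matches t_k.
Telescoping: Σ = s_(5) − s_(1) = -1107146880 − (-648) = -1107146232.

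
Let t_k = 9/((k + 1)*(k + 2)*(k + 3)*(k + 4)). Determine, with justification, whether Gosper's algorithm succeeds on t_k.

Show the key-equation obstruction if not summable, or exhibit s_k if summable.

Yes. s_k = k*(k**2 + 6*k + 11)/(2*(k + 1)*(k + 2)*(k + 3)).

The ratio is (k + 1)/(k + 5).
So A=k + 1 and B=k + 5, with C=1.
Set up (k + 1)·f(k+1) − (k + 4)·f(k) − (1) = 0.
From deg A=1, deg B=1, deg C=0: d=3.
Match coefficients ⇒ f(k) = k*(k**2 + 6*k + 11)/18.
Get s_k = R·t_k = k*(k**2 + 6*k + 11)/(2*(k + 1)*(k + 2)*(k + 3)) with R(k) = B(k−1)f(k)/C(k) = k*(k + 4)*(k**2 + 6*k + 11)/18.
Check: Δs_k = 9/(k**4 + 10*k**3 + 35*k**2 + 50*k + 24). ✓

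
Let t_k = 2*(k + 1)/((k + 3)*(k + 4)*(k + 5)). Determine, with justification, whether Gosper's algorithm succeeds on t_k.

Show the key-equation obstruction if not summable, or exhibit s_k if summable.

Yes. s_k = k*(k + 1)/(3*(k + 3)*(k + 4)).

r(k) = (k + 2)*(k + 3)/((k + 1)*(k + 6)) after simplifying.
Take A(k)=k + 3, B(k)=k + 6, C(k)=k + 1.
Need (k + 3)·f(k+1) − (k + 5)·f(k) = k + 1.
From deg A=1, deg B=1, deg C=1: d=2.
Solving with deg f ≤ 2: f(k) = k*(k + 1)/6.
Get s_k = R·t_k = k*(k + 1)/(3*(k + 3)*(k + 4)) with R(k) = B(k−1)f(k)/C(k) = k*(k + 5)/6.
Δs = 2*(k + 1)/(k**3 + 12*k**2 + 47*k + 60), as required.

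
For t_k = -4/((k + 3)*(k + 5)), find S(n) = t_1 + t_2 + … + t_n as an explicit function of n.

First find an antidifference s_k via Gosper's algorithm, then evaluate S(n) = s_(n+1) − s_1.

S(n) = n*(-9*n - 41)/(10*(n**2 + 9*n + 20))

t_(k+1)/t_k = (k + 3)*(k + 5)/((k + 4)*(k + 6)).
Normal form (A,B,C) = (k + 3, k + 6, k + 4).
Set up (k + 3)·f(k+1) − (k + 5)·f(k) − (k + 4) = 0.
Degrees (1,1,1) ⇒ d ≤ 2.
Solving with deg f ≤ 2: f(k) = k*(7*k + 25)/24.
Get s_k = R·t_k = k*(-7*k - 25)/(6*(k + 3)*(k + 4)) with R(k) = B(k−1)f(k)/C(k) = k*(k + 5)*(7*k + 25)/(24*(k + 4)).
Check: Δs_k = -4/(k**2 + 8*k + 15). ✓
Telescope: S(n) = s_(n+1) − s_(1) = (-7*n**2 - 39*n - 32)/(6*(n**2 + 9*n + 20)) − (-4/15) = n*(-9*n - 41)/(10*(n**2 + 9*n + 20)).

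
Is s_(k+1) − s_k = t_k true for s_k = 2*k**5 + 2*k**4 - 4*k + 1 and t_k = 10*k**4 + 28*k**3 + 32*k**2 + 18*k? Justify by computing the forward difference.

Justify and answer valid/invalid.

valid (s_(k+1) − s_k reduces to t_k)

s_(k+1) = -4*k + 2*(k + 1)**5 + 2*(k + 1)**4 - 3
s_(k+1) − s_k = 2*k*(5*k**3 + 14*k**2 + 16*k + 9)
(s_(k+1) − s_k) − t_k = 0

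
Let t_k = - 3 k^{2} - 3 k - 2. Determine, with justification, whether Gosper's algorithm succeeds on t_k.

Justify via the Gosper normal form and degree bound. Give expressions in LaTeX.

Yes. s_k = - k^{3} - k.

r(k) = (3*k**2 + 9*k + 8)/(3*k**2 + 3*k + 2) after simplifying.
So A=1 and B=1, with C=k**2 + k + 2/3.
f must satisfy (1)·f(k+1) − (1)·f(k) = k**2 + k + 2/3.
Degrees (0,0,2) ⇒ d ≤ 3.
Solving with deg f ≤ 3: f(k) = k*(k**2 + 1)/3.
R(k) = B(k−1)·f(k)/C(k) = k*(k**2 + 1)/(3*k**2 + 3*k + 2); s_k = R·t_k = -k**3 - k.
Verify: k**3 - (k + 1)**3 - 1 matches t_k.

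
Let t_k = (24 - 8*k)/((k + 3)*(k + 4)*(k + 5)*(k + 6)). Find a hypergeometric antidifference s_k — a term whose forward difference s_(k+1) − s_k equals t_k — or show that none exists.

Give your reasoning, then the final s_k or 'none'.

Step 1: r(k) = (k - 2)*(k + 3)/((k - 3)*(k + 7)).
Gosper form: A/B · C(k+1)/C(k) with A=k + 3, B=k + 7, C=k - 3.
Need (k + 3)·f(k+1) − (k + 6)·f(k) = k - 3.
Degrees (1,1,1) ⇒ d ≤ 3.
Solving with deg f ≤ 3: f(k) = -k*(k**2 + 12*k + 107)/120.
Then R = B(k−1)f/C = -k*(k + 6)*(k**2 + 12*k + 107)/(120*(k - 3)), so s_k = R(k)·t_k = k*(k**2 + 12*k + 107)/(15*(k + 3)*(k + 4)*(k + 5)).
s_(k+1) − s_k = 8*(3 - k)/(k**4 + 18*k**3 + 119*k**2 + 342*k + 360) = t_k.

s_k = k*(k**2 + 12*k + 107)/(15*(k + 3)*(k + 4)*(k + 5))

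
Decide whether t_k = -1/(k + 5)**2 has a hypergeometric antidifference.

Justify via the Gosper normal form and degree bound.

No — t_k has no hypergeometric antidifference.

Ratio r(k) = (k + 5)**2/(k + 6)**2.
So A=k**2 + 10*k + 25 and B=k**2 + 12*k + 36, with C=1.
Key eq: (k**2 + 10*k + 25)·f(k+1) = (k**2 + 10*k + 25)·f(k) + (1).
From deg A=2, deg B=2, deg C=0: d=0.
Write f(k) = c0. Then LHS − RHS = -1, requiring -1 = 0: contradictory. No certificate.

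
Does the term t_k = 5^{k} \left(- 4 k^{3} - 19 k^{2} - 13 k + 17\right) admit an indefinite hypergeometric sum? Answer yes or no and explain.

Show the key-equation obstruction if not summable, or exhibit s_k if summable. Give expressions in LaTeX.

Yes. s_k = 5^{k} \left(- k^{3} - k^{2} + 3 k + 3\right).

Compute t_(k+1)/t_k: get 5*(4*k**3 + 31*k**2 + 63*k + 19)/(4*k**3 + 19*k**2 + 13*k - 17).
Gosper form: A/B · C(k+1)/C(k) with A=5, B=1, C=k**3 + 19*k**2/4 + 13*k/4 - 17/4.
Solve (5)·f(k+1) − (1)·f(k) = k**3 + 19*k**2/4 + 13*k/4 - 17/4.
Bound: deg f ≤ 3.
Coefficient equations give f(k) = (k + 1)*(k**2 - 3)/4.
R(k) = B(k−1)·f(k)/C(k) = (k + 1)*(k**2 - 3)/(4*k**3 + 19*k**2 + 13*k - 17); s_k = R·t_k = 5**k*(-k**3 - k**2 + 3*k + 3).
Check: Δs_k = 5**k*(-4*k**3 - 19*k**2 - 13*k + 17). ✓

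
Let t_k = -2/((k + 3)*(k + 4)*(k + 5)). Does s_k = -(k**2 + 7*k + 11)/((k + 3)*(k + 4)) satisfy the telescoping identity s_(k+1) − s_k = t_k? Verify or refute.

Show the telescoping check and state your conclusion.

valid (s_(k+1) − s_k reduces to t_k)

s_(k+1) = (-7*k - (k + 1)**2 - 18)/((k + 4)*(k + 5))
s_(k+1) − s_k = -2/(k**3 + 12*k**2 + 47*k + 60)
(s_(k+1) − s_k) − t_k = 0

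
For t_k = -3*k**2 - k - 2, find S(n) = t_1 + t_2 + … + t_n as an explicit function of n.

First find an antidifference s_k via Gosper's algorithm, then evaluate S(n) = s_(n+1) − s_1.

S(n) = n*(-n**2 - 2*n - 3)

Compute t_(k+1)/t_k: get (k + 3*(k + 1)**2 + 3)/(3*k**2 + k + 2).
Normal form (A,B,C) = (1, 1, k**2 + k/3 + 2/3).
Need (1)·f(k+1) − (1)·f(k) = k**2 + k/3 + 2/3.
From deg A=0, deg B=0, deg C=2: d=3.
Solve for f: f(k) = k*(k**2 - k + 2)/3 (degree 3 ≤ 3).
Then R = B(k−1)f/C = k*(k**2 - k + 2)/(3*k**2 + k + 2), so s_k = R(k)·t_k = k*(-k**2 + k - 2).
Check: Δs_k = -3*k**2 - k - 2. ✓
Telescope: S(n) = s_(n+1) − s_(1) = -n**3 - 2*n**2 - 3*n - 2 − (-2) = n*(-n**2 - 2*n - 3).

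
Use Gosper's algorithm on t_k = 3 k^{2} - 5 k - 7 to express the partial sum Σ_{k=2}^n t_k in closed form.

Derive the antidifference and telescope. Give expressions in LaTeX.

Ratio r(k) = (3*k**2 + k - 9)/(3*k**2 - 5*k - 7).
Gosper form: A/B · C(k+1)/C(k) with A=1, B=1, C=k**2 - 5*k/3 - 7/3.
Solve (1)·f(k+1) − (1)·f(k) = k**2 - 5*k/3 - 7/3.
d = 3 from the (0,0,2) case.
Match coefficients ⇒ f(k) = k*(k**2 - 4*k - 4)/3.
R(k) = B(k−1)·f(k)/C(k) = k*(k**2 - 4*k - 4)/(3*k**2 - 5*k - 7); s_k = R·t_k = k*(k**2 - 4*k - 4).
s_(k+1) − s_k = 3*k**2 - 5*k - 7 = t_k.
Evaluate: s_(n+1) = n**3 - n**2 - 9*n - 7; subtract s_(2) = -16 ⇒ S(n) = n**3 - n**2 - 9*n + 9.

S(n) = n^{3} - n^{2} - 9 n + 9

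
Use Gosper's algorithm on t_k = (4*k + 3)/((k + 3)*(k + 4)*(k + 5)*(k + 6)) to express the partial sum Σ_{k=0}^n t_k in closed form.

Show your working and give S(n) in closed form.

S(n) = (n**3 + 15*n**2 + 34*n + 20)/(20*(n**3 + 15*n**2 + 74*n + 120))

Ratio r(k) = (k + 3)*(4*k + 7)/((k + 7)*(4*k + 3)).
Take A(k)=k + 3, B(k)=k + 7, C(k)=k + 3/4.
f must satisfy (k + 3)·f(k+1) − (k + 6)·f(k) = k + 3/4.
Degrees (1,1,1) ⇒ d ≤ 3.
Coefficient equations give f(k) = k*(k**2 + 12*k + 7)/80.
Then R = B(k−1)f/C = k*(k + 6)*(k**2 + 12*k + 7)/(20*(4*k + 3)), so s_k = R(k)·t_k = k*(k**2 + 12*k + 7)/(20*(k + 3)*(k + 4)*(k + 5)).
Verify: (4*k + 3)/(k**4 + 18*k**3 + 119*k**2 + 342*k + 360) matches t_k.
s_(n+1) = (n**3 + 15*n**2 + 34*n + 20)/(20*(n**3 + 15*n**2 + 74*n + 120)) and s_(0) = 0, so S(n) = (n**3 + 15*n**2 + 34*n + 20)/(20*(n**3 + 15*n**2 + 74*n + 120)).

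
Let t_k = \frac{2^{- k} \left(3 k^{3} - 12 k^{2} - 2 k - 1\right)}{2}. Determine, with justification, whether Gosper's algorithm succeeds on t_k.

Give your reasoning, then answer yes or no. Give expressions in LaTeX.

Yes. s_k = 2^{- k} k \left(- 3 k^{2} + 3 k - 1\right).

Ratio r(k) = (3*k**3 - 3*k**2 - 17*k - 12)/(2*(3*k**3 - 12*k**2 - 2*k - 1)).
Normal form (A,B,C) = (1/2, 1, k**3 - 4*k**2 - 2*k/3 - 1/3).
Set up (1/2)·f(k+1) − (1)·f(k) − (k**3 - 4*k**2 - 2*k/3 - 1/3) = 0.
deg f ≤ 3 (via 0,0,3).
Solve for f: f(k) = -2*k*(3*k**2 - 3*k + 1)/3 (degree 3 ≤ 3).
Certificate R = B(k−1)f/C = -2*k*(3*k**2 - 3*k + 1)/(3*k**3 - 12*k**2 - 2*k - 1) gives s_k = k*(-3*k**2 + 3*k - 1)/2**k.
Check: Δs_k = (3*k**3 - 12*k**2 - 2*k - 1)/(2*2**k). ✓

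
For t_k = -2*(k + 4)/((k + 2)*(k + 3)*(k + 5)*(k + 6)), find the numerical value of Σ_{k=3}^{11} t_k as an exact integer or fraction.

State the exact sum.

Σ = -99/4760

t_(k+1)/t_k = (k + 2)*(k + 5)**2/((k + 4)**2*(k + 7)).
Factor: A=k + 2; B=k + 7; C=k**2 + 8*k + 16.
Set up (k + 2)·f(k+1) − (k + 6)·f(k) − (k**2 + 8*k + 16) = 0.
d = 4 from the (1,1,2) case.
Solving with deg f ≤ 4: f(k) = k*(k + 3)*(k + 4)*(k + 7)/20.
Then R = B(k−1)f/C = k*(k + 3)*(k + 6)*(k + 7)/(20*(k + 4)), so s_k = R(k)·t_k = k*(-k - 7)/(10*(k**2 + 7*k + 10)).
s_(k+1) − s_k = 2*(-k - 4)/(k**4 + 16*k**3 + 91*k**2 + 216*k + 180) = t_k.
Telescoping: Σ = s_(12) − s_(3) = -57/595 − (-3/40) = -99/4760.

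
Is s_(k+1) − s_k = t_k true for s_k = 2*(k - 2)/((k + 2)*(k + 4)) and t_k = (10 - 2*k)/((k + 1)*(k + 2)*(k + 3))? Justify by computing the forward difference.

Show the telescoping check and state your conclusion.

s_(k+1) = 2*(k - 1)/((k + 3)*(k + 5))
s_(k+1) − s_k = 2*(-k**2 + 3*k + 22)/(k**4 + 14*k**3 + 71*k**2 + 154*k + 120)
(s_(k+1) − s_k) − t_k = 12*(k**2 - 13)/(k**5 + 15*k**4 + 85*k**3 + 225*k**2 + 274*k + 120)

Invalid: residual 12*(k**2 - 13)/(k**5 + 15*k**4 + 85*k**3 + 225*k**2 + 274*k + 120) ≠ 0.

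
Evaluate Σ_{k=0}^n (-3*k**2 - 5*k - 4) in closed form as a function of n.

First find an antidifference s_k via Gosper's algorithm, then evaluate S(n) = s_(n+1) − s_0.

Ratio r(k) = (3*k**2 + 11*k + 12)/(3*k**2 + 5*k + 4).
A = 1, B = 1, C = k**2 + 5*k/3 + 4/3.
Set up (1)·f(k+1) − (1)·f(k) − (k**2 + 5*k/3 + 4/3) = 0.
Bound: deg f ≤ 3.
Coefficient equations give f(k) = k*(k**2 + k + 2)/3.
Certificate R = B(k−1)f/C = k*(k**2 + k + 2)/(3*k**2 + 5*k + 4) gives s_k = k*(-k**2 - k - 2).
s_(k+1) − s_k = -3*k**2 - 5*k - 4 = t_k.
s_(n+1) = -n**3 - 4*n**2 - 7*n - 4 and s_(0) = 0, so S(n) = -n**3 - 4*n**2 - 7*n - 4.

S(n) = -n**3 - 4*n**2 - 7*n - 4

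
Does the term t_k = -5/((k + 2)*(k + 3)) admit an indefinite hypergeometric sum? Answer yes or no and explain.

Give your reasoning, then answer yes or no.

Step 1: r(k) = (k + 2)/(k + 4).
A = k + 2, B = k + 4, C = 1.
Need (k + 2)·f(k+1) − (k + 3)·f(k) = 1.
From deg A=1, deg B=1, deg C=0: d=1.
Coefficient equations give f(k) = k/2.
Then R = B(k−1)f/C = k*(k + 3)/2, so s_k = R(k)·t_k = -5*k/(2*k + 4).
Δs = -5/(k**2 + 5*k + 6), as required.

Yes. s_k = -5*k/(2*k + 4).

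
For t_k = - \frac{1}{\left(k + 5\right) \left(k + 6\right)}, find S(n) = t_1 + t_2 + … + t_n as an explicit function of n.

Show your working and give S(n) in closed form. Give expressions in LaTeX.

t_(k+1)/t_k = (k + 5)/(k + 7).
So A=k + 5 and B=k + 7, with C=1.
f must satisfy (k + 5)·f(k+1) − (k + 6)·f(k) = 1.
d = 1 from the (1,1,0) case.
Match coefficients ⇒ f(k) = k/5.
So s_k = (B(k−1)f/C)·t_k = (k*(k + 6)/5)·t_k = -k/(5*k + 25).
Verify: -1/(k**2 + 11*k + 30) matches t_k.
s_(n+1) = (-n - 1)/(5*(n + 6)) and s_(1) = -1/30, so S(n) = -n/(6*n + 36).

S(n) = - \frac{n}{6 n + 36}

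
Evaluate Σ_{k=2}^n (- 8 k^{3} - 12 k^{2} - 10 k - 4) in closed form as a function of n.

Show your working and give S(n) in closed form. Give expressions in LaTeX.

S(n) = - 2 n^{4} - 8 n^{3} - 13 n^{2} - 11 n + 34

The ratio is (4*k**3 + 18*k**2 + 29*k + 17)/(4*k**3 + 6*k**2 + 5*k + 2).
Factor: A=1; B=1; C=k**3 + 3*k**2/2 + 5*k/4 + 1/2.
Key eq: (1)·f(k+1) = (1)·f(k) + (k**3 + 3*k**2/2 + 5*k/4 + 1/2).
Bound: deg f ≤ 4.
A polynomial solution: f(k) = k*(2*k**3 + k + 1)/8.
Get s_k = R·t_k = k*(-2*k**3 - k - 1) with R(k) = B(k−1)f(k)/C(k) = k*(2*k**3 + k + 1)/(2*(4*k**3 + 6*k**2 + 5*k + 2)).
Check: Δs_k = -8*k**3 - 12*k**2 - 10*k - 4. ✓
Evaluate: s_(n+1) = -2*n**4 - 8*n**3 - 13*n**2 - 11*n - 4; subtract s_(2) = -38 ⇒ S(n) = -2*n**4 - 8*n**3 - 13*n**2 - 11*n + 34.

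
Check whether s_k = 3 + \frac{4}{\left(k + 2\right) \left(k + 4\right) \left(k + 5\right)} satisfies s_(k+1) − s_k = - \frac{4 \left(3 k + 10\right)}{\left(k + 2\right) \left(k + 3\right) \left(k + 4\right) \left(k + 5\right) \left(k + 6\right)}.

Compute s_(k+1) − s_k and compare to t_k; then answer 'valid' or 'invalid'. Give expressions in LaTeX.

Valid: the claim telescopes to t_k.

s_(k+1) = 3 + 4/((k + 3)*(k + 5)*(k + 6))
s_(k+1) − s_k = 4*(-3*k - 10)/(k**5 + 20*k**4 + 155*k**3 + 580*k**2 + 1044*k + 720)
(s_(k+1) − s_k) − t_k = 0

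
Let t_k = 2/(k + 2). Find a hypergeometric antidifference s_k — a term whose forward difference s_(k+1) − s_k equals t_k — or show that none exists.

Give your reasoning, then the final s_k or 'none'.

none — t_k is not Gosper-summable

t_(k+1)/t_k = (k + 2)/(k + 3).
Gosper form: A/B · C(k+1)/C(k) with A=k + 2, B=k + 3, C=1.
Set up (k + 2)·f(k+1) − (k + 2)·f(k) − (1) = 0.
deg f ≤ 0 (via 1,1,0).
Put f(k) = c0: A·f(k+1) − B(k−1)·f(k) − C = -1; need -1 = 0 — inconsistent ⇒ no f, not summable.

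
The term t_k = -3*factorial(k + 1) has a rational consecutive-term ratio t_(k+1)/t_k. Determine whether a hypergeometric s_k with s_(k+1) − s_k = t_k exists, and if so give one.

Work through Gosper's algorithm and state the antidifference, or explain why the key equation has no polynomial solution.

not Gosper-summable; s_k does not exist

Step 1: r(k) = k + 2.
Normal form (A,B,C) = (k + 2, 1, 1).
Set up (k + 2)·f(k+1) − (1)·f(k) − (1) = 0.
From deg A=1, deg B=0, deg C=0: d=-1.
deg f ≤ -1 is impossible — no certificate.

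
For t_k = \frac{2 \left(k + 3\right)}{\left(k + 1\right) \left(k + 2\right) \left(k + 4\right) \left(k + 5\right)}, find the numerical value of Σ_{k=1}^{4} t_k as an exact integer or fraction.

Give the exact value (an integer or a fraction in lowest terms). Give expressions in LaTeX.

Compute t_(k+1)/t_k: get (k + 1)*(k + 4)**2/((k + 3)**2*(k + 6)).
So A=k + 1 and B=k + 6, with C=k**2 + 6*k + 9.
Key eq: (k + 1)·f(k+1) = (k + 5)·f(k) + (k**2 + 6*k + 9).
Bound: deg f ≤ 4.
Solve for f: f(k) = k*(k + 2)*(k + 3)*(k + 5)/8 (degree 4 ≤ 4).
So s_k = (B(k−1)f/C)·t_k = (k*(k + 2)*(k + 5)**2/(8*(k + 3)))·t_k = k*(k + 5)/(4*(k**2 + 5*k + 4)).
Verify: 2*(k + 3)/(k**4 + 12*k**3 + 49*k**2 + 78*k + 40) matches t_k.
Telescoping: Σ = s_(5) − s_(1) = 25/108 − (3/20) = 11/135.

Σ = 11/135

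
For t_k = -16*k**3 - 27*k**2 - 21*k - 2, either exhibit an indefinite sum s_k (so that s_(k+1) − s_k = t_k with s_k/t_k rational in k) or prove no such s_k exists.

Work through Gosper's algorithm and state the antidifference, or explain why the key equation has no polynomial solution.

s_k = k*(-4*k**3 - k**2 - k + 4)

Ratio r(k) = (16*k**3 + 75*k**2 + 123*k + 66)/(16*k**3 + 27*k**2 + 21*k + 2).
Take A(k)=1, B(k)=1, C(k)=k**3 + 27*k**2/16 + 21*k/16 + 1/8.
f must satisfy (1)·f(k+1) − (1)·f(k) = k**3 + 27*k**2/16 + 21*k/16 + 1/8.
deg f ≤ 4 (via 0,0,3).
Solving with deg f ≤ 4: f(k) = k*(4*k**3 + k**2 + k - 4)/16.
Then R = B(k−1)f/C = k*(4*k**3 + k**2 + k - 4)/(16*k**3 + 27*k**2 + 21*k + 2), so s_k = R(k)·t_k = k*(-4*k**3 - k**2 - k + 4).
s_(k+1) − s_k = -16*k**3 - 27*k**2 - 21*k - 2 = t_k.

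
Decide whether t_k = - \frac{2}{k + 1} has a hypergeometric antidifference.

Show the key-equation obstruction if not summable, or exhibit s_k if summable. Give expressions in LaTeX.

No. Not Gosper-summable.

Ratio r(k) = (k + 1)/(k + 2).
A = k + 1, B = k + 2, C = 1.
Key eq: (k + 1)·f(k+1) = (k + 1)·f(k) + (1).
From deg A=1, deg B=1, deg C=0: d=0.
Write f(k) = c0. Then LHS − RHS = -1, requiring -1 = 0: contradictory. No certificate.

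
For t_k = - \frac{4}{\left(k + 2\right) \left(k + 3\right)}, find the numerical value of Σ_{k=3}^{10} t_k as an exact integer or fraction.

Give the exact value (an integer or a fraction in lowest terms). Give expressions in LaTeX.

Σ = -32/65

The ratio is (k + 2)/(k + 4).
Gosper form: A/B · C(k+1)/C(k) with A=k + 2, B=k + 4, C=1.
Key eq: (k + 2)·f(k+1) = (k + 3)·f(k) + (1).
Degrees (1,1,0) ⇒ d ≤ 1.
Coefficient equations give f(k) = k/2.
Get s_k = R·t_k = -2*k/(k + 2) with R(k) = B(k−1)f(k)/C(k) = k*(k + 3)/2.
Verify: -4/(k**2 + 5*k + 6) matches t_k.
Telescoping: Σ = s_(11) − s_(3) = -22/13 − (-6/5) = -32/65.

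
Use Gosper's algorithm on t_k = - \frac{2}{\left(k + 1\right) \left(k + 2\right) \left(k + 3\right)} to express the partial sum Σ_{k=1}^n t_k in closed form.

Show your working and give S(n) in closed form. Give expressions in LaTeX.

Ratio r(k) = (k + 1)/(k + 4).
Take A(k)=k + 1, B(k)=k + 4, C(k)=1.
Need (k + 1)·f(k+1) − (k + 3)·f(k) = 1.
Bound: deg f ≤ 2.
Solving with deg f ≤ 2: f(k) = k*(k + 3)/4.
Get s_k = R·t_k = k*(-k - 3)/(2*(k + 1)*(k + 2)) with R(k) = B(k−1)f(k)/C(k) = k*(k + 3)**2/4.
Check: Δs_k = -2/(k**3 + 6*k**2 + 11*k + 6). ✓
s_(n+1) = (-n**2 - 5*n - 4)/(2*(n**2 + 5*n + 6)) and s_(1) = -1/3, so S(n) = n*(-n - 5)/(6*(n**2 + 5*n + 6)).

S(n) = \frac{n \left(- n - 5\right)}{6 \left(n^{2} + 5 n + 6\right)}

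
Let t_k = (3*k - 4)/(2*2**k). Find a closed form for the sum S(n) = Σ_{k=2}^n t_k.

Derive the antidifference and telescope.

S(n) = 2**(-n - 2)*(5*2**n - 6*n - 4)

Step 1: r(k) = (3*k - 1)/(2*(3*k - 4)).
Factor: A=1/2; B=1; C=k - 4/3.
Need (1/2)·f(k+1) − (1)·f(k) = k - 4/3.
Degrees (0,0,1) ⇒ d ≤ 1.
Coefficient equations give f(k) = -2*(3*k - 1)/3.
R(k) = B(k−1)·f(k)/C(k) = -2*(3*k - 1)/(3*k - 4); s_k = R·t_k = (1 - 3*k)/2**k.
s_(k+1) − s_k = (3*k - 4)/(2*2**k) = t_k.
Evaluate: s_(n+1) = 2**(-n - 1)*(-3*n - 2); subtract s_(2) = -5/4 ⇒ S(n) = 2**(-n - 2)*(5*2**n - 6*n - 4).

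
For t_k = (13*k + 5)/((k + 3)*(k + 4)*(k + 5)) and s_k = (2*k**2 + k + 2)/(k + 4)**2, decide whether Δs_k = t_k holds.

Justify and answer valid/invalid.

Invalid: residual 2*(k**3 - k**2 - 25*k - 5)/(k**5 + 21*k**4 + 175*k**3 + 723*k**2 + 1480*k + 1200) ≠ 0.

s_(k+1) = (k + 2*(k + 1)**2 + 3)/(k + 5)**2
s_(k+1) − s_k = 15*(k**2 + 5*k + 2)/(k**4 + 18*k**3 + 121*k**2 + 360*k + 400)
(s_(k+1) − s_k) − t_k = 2*(k**3 - k**2 - 25*k - 5)/(k**5 + 21*k**4 + 175*k**3 + 723*k**2 + 1480*k + 1200)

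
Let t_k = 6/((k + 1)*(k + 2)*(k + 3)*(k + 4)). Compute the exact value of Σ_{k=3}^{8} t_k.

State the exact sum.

Σ = 1/66

Compute t_(k+1)/t_k: get (k + 1)/(k + 5).
So A=k + 1 and B=k + 5, with C=1.
Need (k + 1)·f(k+1) − (k + 4)·f(k) = 1.
Degrees (1,1,0) ⇒ d ≤ 3.
Match coefficients ⇒ f(k) = k*(k**2 + 6*k + 11)/18.
R(k) = B(k−1)·f(k)/C(k) = k*(k + 4)*(k**2 + 6*k + 11)/18; s_k = R·t_k = k*(k**2 + 6*k + 11)/(3*(k + 1)*(k + 2)*(k + 3)).
Δs = 6/(k**4 + 10*k**3 + 35*k**2 + 50*k + 24), as required.
Σ_(k=3)^(8) t_k = s_(9) − s_(3) = 73/220 − (19/60) = 1/66.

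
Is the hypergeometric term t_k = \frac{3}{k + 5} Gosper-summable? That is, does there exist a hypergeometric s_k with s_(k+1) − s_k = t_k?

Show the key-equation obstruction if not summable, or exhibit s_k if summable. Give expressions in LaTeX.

Ratio r(k) = (k + 5)/(k + 6).
Gosper form: A/B · C(k+1)/C(k) with A=k + 5, B=k + 6, C=1.
Need (k + 5)·f(k+1) − (k + 5)·f(k) = 1.
Degrees (1,1,0) ⇒ d ≤ 0.
Put f(k) = c0: A·f(k+1) − B(k−1)·f(k) − C = -1; need -1 = 0 — inconsistent ⇒ no f, not summable.

No — t_k has no hypergeometric antidifference.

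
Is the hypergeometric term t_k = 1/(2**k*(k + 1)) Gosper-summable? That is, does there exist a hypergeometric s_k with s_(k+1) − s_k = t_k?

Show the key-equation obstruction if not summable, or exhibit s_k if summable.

Ratio r(k) = (k + 1)/(2*(k + 2)).
A = k/2 + 1/2, B = k + 2, C = 1.
Need (k/2 + 1/2)·f(k+1) − (k + 1)·f(k) = 1.
Degrees (1,1,0) ⇒ d ≤ -1.
Negative degree bound (-1): no f exists, t_k not Gosper-summable.

No — key equation has no polynomial f.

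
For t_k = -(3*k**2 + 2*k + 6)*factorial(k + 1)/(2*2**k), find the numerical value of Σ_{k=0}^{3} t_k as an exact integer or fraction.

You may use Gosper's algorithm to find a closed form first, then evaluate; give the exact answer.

t_(k+1)/t_k = (k + 2)*(2*k + 3*(k + 1)**2 + 8)/(2*(3*k**2 + 2*k + 6)).
Gosper form: A/B · C(k+1)/C(k) with A=k/2 + 1, B=1, C=k**2 + 2*k/3 + 2.
Key eq: (k/2 + 1)·f(k+1) = (1)·f(k) + (k**2 + 2*k/3 + 2).
d = 1 from the (1,0,2) case.
Coefficient equations give f(k) = 2*(3*k - 1)/3.
So s_k = (B(k−1)f/C)·t_k = (2*(3*k - 1)/(3*k**2 + 2*k + 6))·t_k = -(3*k - 1)*factorial(k + 1)/2**k.
s_(k+1) − s_k = -(3*k**2 + 2*k + 6)*factorial(k + 1)/(2*2**k) = t_k.
Σ_(k=0)^(3) t_k = s_(4) − s_(0) = -165/2 − (1) = -167/2.

Σ = -167/2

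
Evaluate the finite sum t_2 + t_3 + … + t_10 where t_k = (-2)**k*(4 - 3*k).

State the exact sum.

Σ = -18432

Step 1: r(k) = 2*(1 - 3*k)/(3*k - 4).
A = -2, B = 1, C = k - 4/3.
Key eq: (-2)·f(k+1) = (1)·f(k) + (k - 4/3).
deg f ≤ 1 (via 0,0,1).
Match coefficients ⇒ f(k) = -(k - 2)/3.
So s_k = (B(k−1)f/C)·t_k = (-(k - 2)/(3*k - 4))·t_k = (-2)**k*(k - 2).
Δs = (-2)**k*(4 - 3*k), as required.
Σ_(k=2)^(10) t_k = s_(11) − s_(2) = -18432 − (0) = -18432.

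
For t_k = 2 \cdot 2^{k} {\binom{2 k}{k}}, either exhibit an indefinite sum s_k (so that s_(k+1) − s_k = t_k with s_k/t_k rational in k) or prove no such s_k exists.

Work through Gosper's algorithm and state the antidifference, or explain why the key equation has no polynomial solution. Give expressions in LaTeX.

none (Gosper's algorithm certifies no s_k)

Ratio r(k) = 4*(2*k + 1)/(k + 1).
A = 8*k + 4, B = k + 1, C = 1.
f must satisfy (8*k + 4)·f(k+1) − (k)·f(k) = 1.
d = -1 from the (1,1,0) case.
Negative degree bound (-1): no f exists, t_k not Gosper-summable.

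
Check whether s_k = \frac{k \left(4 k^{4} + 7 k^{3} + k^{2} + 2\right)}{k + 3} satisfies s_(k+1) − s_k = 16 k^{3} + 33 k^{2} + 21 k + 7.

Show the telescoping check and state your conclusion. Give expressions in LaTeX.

s_(k+1) = (k + 1)*(4*(k + 1)**4 + 7*(k + 1)**3 + (k + 1)**2 + 2)/(k + 4)
s_(k+1) − s_k = (16*k**5 + 121*k**4 + 288*k**3 + 306*k**2 + 165*k + 42)/(k**2 + 7*k + 12)
(s_(k+1) − s_k) − t_k = 2*(-12*k**4 - 78*k**3 - 122*k**2 - 68*k - 21)/(k**2 + 7*k + 12)

Invalid: residual \frac{2 \left(- 12 k^{4} - 78 k^{3} - 122 k^{2} - 68 k - 21\right)}{k^{2} + 7 k + 12} ≠ 0.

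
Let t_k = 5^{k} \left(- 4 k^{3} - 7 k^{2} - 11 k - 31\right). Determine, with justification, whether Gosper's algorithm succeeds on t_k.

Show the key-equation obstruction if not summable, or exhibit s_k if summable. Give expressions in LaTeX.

The ratio is 5*(4*k**3 + 19*k**2 + 37*k + 53)/(4*k**3 + 7*k**2 + 11*k + 31).
Take A(k)=5, B(k)=1, C(k)=k**3 + 7*k**2/4 + 11*k/4 + 31/4.
f must satisfy (5)·f(k+1) − (1)·f(k) = k**3 + 7*k**2/4 + 11*k/4 + 31/4.
From deg A=0, deg B=0, deg C=3: d=3.
Coefficient equations give f(k) = (k**3 - 2*k**2 + 4*k + 4)/4.
Then R = B(k−1)f/C = (k**3 - 2*k**2 + 4*k + 4)/(4*k**3 + 7*k**2 + 11*k + 31), so s_k = R(k)·t_k = 5**k*(-k**3 + 2*k**2 - 4*k - 4).
Check: Δs_k = 5**k*(-4*k**3 - 7*k**2 - 11*k - 31). ✓

Yes. s_k = 5^{k} \left(- k^{3} + 2 k^{2} - 4 k - 4\right).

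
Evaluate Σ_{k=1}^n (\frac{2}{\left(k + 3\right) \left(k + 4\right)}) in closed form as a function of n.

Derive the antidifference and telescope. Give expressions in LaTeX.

S(n) = \frac{n}{2 \left(n + 4\right)}

Compute t_(k+1)/t_k: get (k + 3)/(k + 5).
Take A(k)=k + 3, B(k)=k + 5, C(k)=1.
Set up (k + 3)·f(k+1) − (k + 4)·f(k) − (1) = 0.
From deg A=1, deg B=1, deg C=0: d=1.
Solving with deg f ≤ 1: f(k) = k/3.
Get s_k = R·t_k = 2*k/(3*(k + 3)) with R(k) = B(k−1)f(k)/C(k) = k*(k + 4)/3.
Δs = 2/(k**2 + 7*k + 12), as required.
s_(n+1) = 2*(n + 1)/(3*(n + 4)) and s_(1) = 1/6, so S(n) = n/(2*(n + 4)).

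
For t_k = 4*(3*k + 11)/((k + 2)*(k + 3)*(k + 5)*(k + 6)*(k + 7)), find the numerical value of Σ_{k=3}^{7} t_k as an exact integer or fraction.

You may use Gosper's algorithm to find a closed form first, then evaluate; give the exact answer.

Step 1: r(k) = (k + 2)*(k + 5)*(3*k + 14)/((k + 4)*(k + 8)*(3*k + 11)).
Normal form (A,B,C) = (k + 2, k + 8, k**2 + 23*k/3 + 44/3).
f must satisfy (k + 2)·f(k+1) − (k + 7)·f(k) = k**2 + 23*k/3 + 44/3.
From deg A=1, deg B=1, deg C=2: d=5.
Match coefficients ⇒ f(k) = k*(k + 3)*(k + 4)*(k**2 + 13*k + 52)/180.
Get s_k = R·t_k = k*(k**2 + 13*k + 52)/(15*(k**3 + 13*k**2 + 52*k + 60)) with R(k) = B(k−1)f(k)/C(k) = k*(k + 3)*(k + 7)*(k**2 + 13*k + 52)/(60*(3*k + 11)).
Verify: 4*(3*k + 11)/(k**5 + 23*k**4 + 203*k**3 + 853*k**2 + 1692*k + 1260) matches t_k.
Evaluate s at k=8 and k=3: 88/1365 and 1/18; difference 73/8190.

Σ = 73/8190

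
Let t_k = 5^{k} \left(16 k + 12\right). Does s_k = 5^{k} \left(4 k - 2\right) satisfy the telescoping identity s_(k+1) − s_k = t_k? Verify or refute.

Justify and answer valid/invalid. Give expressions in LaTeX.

s_(k+1) = 5**(k + 1)*(4*k + 2)
s_(k+1) − s_k = 5**k*(16*k + 12)
(s_(k+1) − s_k) − t_k = 0

Valid: the claim telescopes to t_k.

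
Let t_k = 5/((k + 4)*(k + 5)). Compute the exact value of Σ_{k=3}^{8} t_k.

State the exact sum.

Compute t_(k+1)/t_k: get (k + 4)/(k + 6).
Gosper form: A/B · C(k+1)/C(k) with A=k + 4, B=k + 6, C=1.
Key eq: (k + 4)·f(k+1) = (k + 5)·f(k) + (1).
Degrees (1,1,0) ⇒ d ≤ 1.
Coefficient equations give f(k) = k/4.
Then R = B(k−1)f/C = k*(k + 5)/4, so s_k = R(k)·t_k = 5*k/(4*(k + 4)).
Verify: 5/(k**2 + 9*k + 20) matches t_k.
Evaluate s at k=9 and k=3: 45/52 and 15/28; difference 30/91.

Σ = 30/91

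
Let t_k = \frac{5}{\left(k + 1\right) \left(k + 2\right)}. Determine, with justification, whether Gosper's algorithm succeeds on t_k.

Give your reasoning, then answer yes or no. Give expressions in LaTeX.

Yes. s_k = \frac{5 k}{k + 1}.

Compute t_(k+1)/t_k: get (k + 1)/(k + 3).
A = k + 1, B = k + 3, C = 1.
Solve (k + 1)·f(k+1) − (k + 2)·f(k) = 1.
deg f ≤ 1 (via 1,1,0).
Solve for f: f(k) = k (degree 1 ≤ 1).
R(k) = B(k−1)·f(k)/C(k) = k*(k + 2); s_k = R·t_k = 5*k/(k + 1).
Δs = 5/(k**2 + 3*k + 2), as required.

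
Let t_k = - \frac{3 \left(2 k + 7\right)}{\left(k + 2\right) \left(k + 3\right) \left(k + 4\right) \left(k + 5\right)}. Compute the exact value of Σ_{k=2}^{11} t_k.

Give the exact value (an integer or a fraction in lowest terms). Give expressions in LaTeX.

Σ = -25/224

Step 1: r(k) = (k + 2)*(2*k + 9)/((k + 6)*(2*k + 7)).
Gosper form: A/B · C(k+1)/C(k) with A=k + 2, B=k + 6, C=k + 7/2.
Need (k + 2)·f(k+1) − (k + 5)·f(k) = k + 7/2.
Bound: deg f ≤ 3.
Solve for f: f(k) = k*(k + 3)*(k + 6)/16 (degree 3 ≤ 3).
Get s_k = R·t_k = 3*k*(-k - 6)/(8*(k**2 + 6*k + 8)) with R(k) = B(k−1)f(k)/C(k) = k*(k + 3)*(k + 5)*(k + 6)/(8*(2*k + 7)).
Check: Δs_k = 3*(-2*k - 7)/(k**4 + 14*k**3 + 71*k**2 + 154*k + 120). ✓
Σ_(k=2)^(11) t_k = s_(12) − s_(2) = -81/224 − (-1/4) = -25/224.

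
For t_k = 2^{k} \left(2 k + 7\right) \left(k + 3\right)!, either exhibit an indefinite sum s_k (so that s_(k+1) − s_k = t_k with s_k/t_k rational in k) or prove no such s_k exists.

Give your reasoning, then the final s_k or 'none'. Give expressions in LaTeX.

Compute t_(k+1)/t_k: get 2*(k + 4)*(2*k + 9)/(2*k + 7).
Normal form (A,B,C) = (2*k + 8, 1, k + 7/2).
Solve (2*k + 8)·f(k+1) − (1)·f(k) = k + 7/2.
deg f ≤ 0 (via 1,0,1).
Solving with deg f ≤ 0: f(k) = 1/2.
Then R = B(k−1)f/C = 1/(2*k + 7), so s_k = R(k)·t_k = 2**k*factorial(k + 3).
Check: Δs_k = 2**k*(2*k + 7)*factorial(k + 3). ✓

s_k = 2^{k} \left(k + 3\right)!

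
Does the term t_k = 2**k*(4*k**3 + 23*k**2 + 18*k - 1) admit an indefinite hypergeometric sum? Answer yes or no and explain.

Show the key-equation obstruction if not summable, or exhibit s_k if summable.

Compute t_(k+1)/t_k: get 2*(4*k**3 + 35*k**2 + 76*k + 44)/(4*k**3 + 23*k**2 + 18*k - 1).
Factor: A=2; B=1; C=k**3 + 23*k**2/4 + 9*k/2 - 1/4.
Set up (2)·f(k+1) − (1)·f(k) − (k**3 + 23*k**2/4 + 9*k/2 - 1/4) = 0.
deg f ≤ 3 (via 0,0,3).
Coefficient equations give f(k) = (4*k**3 - k**2 - 2*k - 3)/4.
So s_k = (B(k−1)f/C)·t_k = ((4*k**3 - k**2 - 2*k - 3)/((k + 1)*(4*k**2 + 19*k - 1)))·t_k = 2**k*(4*k**3 - k**2 - 2*k - 3).
Verify: 2**k*(4*k**3 + 23*k**2 + 18*k - 1) matches t_k.

Yes. s_k = 2**k*(4*k**3 - k**2 - 2*k - 3).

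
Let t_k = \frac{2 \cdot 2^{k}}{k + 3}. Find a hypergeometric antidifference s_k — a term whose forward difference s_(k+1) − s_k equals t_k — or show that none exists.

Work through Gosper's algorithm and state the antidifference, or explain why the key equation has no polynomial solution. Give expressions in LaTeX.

Ratio r(k) = 2*(k + 3)/(k + 4).
Take A(k)=2*k + 6, B(k)=k + 4, C(k)=1.
Key eq: (2*k + 6)·f(k+1) = (k + 3)·f(k) + (1).
From deg A=1, deg B=1, deg C=0: d=-1.
d = -1 < 0 ⇒ no nonzero polynomial f; not summable.

no hypergeometric antidifference exists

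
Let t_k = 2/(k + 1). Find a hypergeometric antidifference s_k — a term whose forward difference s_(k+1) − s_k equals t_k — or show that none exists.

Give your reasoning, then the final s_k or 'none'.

no hypergeometric antidifference exists

Step 1: r(k) = (k + 1)/(k + 2).
Normal form (A,B,C) = (k + 1, k + 2, 1).
Set up (k + 1)·f(k+1) − (k + 1)·f(k) − (1) = 0.
Bound: deg f ≤ 0.
Write f(k) = c0. Then LHS − RHS = -1, requiring -1 = 0: contradictory. No certificate.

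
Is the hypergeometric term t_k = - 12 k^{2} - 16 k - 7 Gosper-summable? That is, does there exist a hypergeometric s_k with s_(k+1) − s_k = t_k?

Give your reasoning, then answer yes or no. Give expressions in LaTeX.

Yes. s_k = k \left(- 4 k^{2} - 2 k - 1\right).

t_(k+1)/t_k = (12*k**2 + 40*k + 35)/(12*k**2 + 16*k + 7).
Take A(k)=1, B(k)=1, C(k)=k**2 + 4*k/3 + 7/12.
Set up (1)·f(k+1) − (1)·f(k) − (k**2 + 4*k/3 + 7/12) = 0.
deg f ≤ 3 (via 0,0,2).
Coefficient equations give f(k) = k*(4*k**2 + 2*k + 1)/12.
Then R = B(k−1)f/C = k*(4*k**2 + 2*k + 1)/(12*k**2 + 16*k + 7), so s_k = R(k)·t_k = k*(-4*k**2 - 2*k - 1).
Δs = -12*k**2 - 16*k - 7, as required.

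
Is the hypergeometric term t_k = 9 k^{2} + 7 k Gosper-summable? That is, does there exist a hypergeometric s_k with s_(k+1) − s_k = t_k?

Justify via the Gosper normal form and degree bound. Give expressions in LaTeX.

t_(k+1)/t_k = (9*k**2 + 25*k + 16)/(k*(9*k + 7)).
A = 1, B = 1, C = k**2 + 7*k/9.
Key eq: (1)·f(k+1) = (1)·f(k) + (k**2 + 7*k/9).
Bound: deg f ≤ 3.
Solve for f: f(k) = k*(k - 1)*(3*k + 2)/9 (degree 3 ≤ 3).
Certificate R = B(k−1)f/C = (k - 1)*(3*k + 2)/(9*k + 7) gives s_k = k*(3*k**2 - k - 2).
Δs = k*(9*k + 7), as required.

Yes. s_k = k \left(3 k^{2} - k - 2\right).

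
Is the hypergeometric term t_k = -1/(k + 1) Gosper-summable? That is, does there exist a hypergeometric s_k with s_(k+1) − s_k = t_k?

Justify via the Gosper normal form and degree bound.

Compute t_(k+1)/t_k: get (k + 1)/(k + 2).
Gosper form: A/B · C(k+1)/C(k) with A=k + 1, B=k + 2, C=1.
Set up (k + 1)·f(k+1) − (k + 1)·f(k) − (1) = 0.
d = 0 from the (1,1,0) case.
Put f(k) = c0: A·f(k+1) − B(k−1)·f(k) − C = -1; need -1 = 0 — inconsistent ⇒ no f, not summable.

No. Not Gosper-summable.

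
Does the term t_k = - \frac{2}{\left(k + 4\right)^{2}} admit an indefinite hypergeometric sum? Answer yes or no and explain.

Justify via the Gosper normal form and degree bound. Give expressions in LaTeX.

No — t_k has no hypergeometric antidifference.

The ratio is (k + 4)**2/(k + 5)**2.
Gosper form: A/B · C(k+1)/C(k) with A=k**2 + 8*k + 16, B=k**2 + 10*k + 25, C=1.
f must satisfy (k**2 + 8*k + 16)·f(k+1) − (k**2 + 8*k + 16)·f(k) = 1.
From deg A=2, deg B=2, deg C=0: d=0.
f = c0 ⇒ A·f(k+1) − B(k−1)·f(k) − C = -1. The system {-1 = 0} is inconsistent; no antidifference.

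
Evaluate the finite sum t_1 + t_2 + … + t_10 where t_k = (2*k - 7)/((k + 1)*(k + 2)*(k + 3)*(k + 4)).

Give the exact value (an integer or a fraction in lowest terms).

Σ = -25/546

Ratio r(k) = (k + 1)*(2*k - 5)/((k + 5)*(2*k - 7)).
Take A(k)=k + 1, B(k)=k + 5, C(k)=k - 7/2.
Need (k + 1)·f(k+1) − (k + 4)·f(k) = k - 7/2.
d = 3 from the (1,1,1) case.
Solving with deg f ≤ 3: f(k) = -k*(k**2 + 6*k + 14)/6.
Get s_k = R·t_k = k*(-k**2 - 6*k - 14)/(3*(k + 1)*(k + 2)*(k + 3)) with R(k) = B(k−1)f(k)/C(k) = -k*(k + 4)*(k**2 + 6*k + 14)/(3*(2*k - 7)).
Check: Δs_k = (2*k - 7)/(k**4 + 10*k**3 + 35*k**2 + 50*k + 24). ✓
Σ_(k=1)^(10) t_k = s_(11) − s_(1) = -737/2184 − (-7/24) = -25/546.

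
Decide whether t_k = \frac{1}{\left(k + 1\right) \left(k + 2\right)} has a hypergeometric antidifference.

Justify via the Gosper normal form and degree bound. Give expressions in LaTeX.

Step 1: r(k) = (k + 1)/(k + 3).
A = k + 1, B = k + 3, C = 1.
Solve (k + 1)·f(k+1) − (k + 2)·f(k) = 1.
d = 1 from the (1,1,0) case.
Solve for f: f(k) = k (degree 1 ≤ 1).
Certificate R = B(k−1)f/C = k*(k + 2) gives s_k = k/(k + 1).
s_(k+1) − s_k = 1/(k**2 + 3*k + 2) = t_k.

Yes. s_k = \frac{k}{k + 1}.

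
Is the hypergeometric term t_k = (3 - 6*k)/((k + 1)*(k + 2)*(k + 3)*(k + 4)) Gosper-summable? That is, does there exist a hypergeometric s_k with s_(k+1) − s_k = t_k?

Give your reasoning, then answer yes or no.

Yes. s_k = 3*k/((k + 1)*(k + 2)*(k + 3)).

Ratio r(k) = (k + 1)*(2*k + 1)/((k + 5)*(2*k - 1)).
Factor: A=k + 1; B=k + 5; C=k - 1/2.
Solve (k + 1)·f(k+1) − (k + 4)·f(k) = k - 1/2.
deg f ≤ 3 (via 1,1,1).
Match coefficients ⇒ f(k) = -k/2.
So s_k = (B(k−1)f/C)·t_k = (-k*(k + 4)/(2*k - 1))·t_k = 3*k/((k + 1)*(k + 2)*(k + 3)).
s_(k+1) − s_k = 3*(1 - 2*k)/(k**4 + 10*k**3 + 35*k**2 + 50*k + 24) = t_k.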